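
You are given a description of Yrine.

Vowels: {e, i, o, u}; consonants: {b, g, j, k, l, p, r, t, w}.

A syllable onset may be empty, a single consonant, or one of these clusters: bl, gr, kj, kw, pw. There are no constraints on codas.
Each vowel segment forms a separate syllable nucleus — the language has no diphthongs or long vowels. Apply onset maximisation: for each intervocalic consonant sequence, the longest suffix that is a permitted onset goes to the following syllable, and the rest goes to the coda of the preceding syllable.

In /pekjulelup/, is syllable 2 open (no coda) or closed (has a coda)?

open

Nuclei (vowels): e, u, e, u → 4 syllables.
V1 /e/ – V2 /u/: cluster /kj/ — /kj/ is itself a permitted onset, so the whole cluster goes right; preceding coda = ∅.
V2 /u/ – V3 /e/: /l/ → onset of the next syllable (single consonants are always licit onsets).
V3 /e/ – V4 /u/: just /l/ — single C goes to the following onset.
So the parse is pe.kju.le.lup.
Syllable 2 is /kju/; it ends in its nucleus with no coda, so it is open.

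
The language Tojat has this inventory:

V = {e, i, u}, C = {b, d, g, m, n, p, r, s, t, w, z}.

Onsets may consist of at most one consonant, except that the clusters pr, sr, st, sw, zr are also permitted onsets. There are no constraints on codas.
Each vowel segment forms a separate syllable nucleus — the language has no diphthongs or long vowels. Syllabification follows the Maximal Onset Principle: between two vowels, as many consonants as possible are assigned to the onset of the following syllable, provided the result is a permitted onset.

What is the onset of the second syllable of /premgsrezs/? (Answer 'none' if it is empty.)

The vowels are e, e — 2 nuclei, so 2 syllables.
Between /e/ (V1) and /e/ (V2): /mgsr/ — longest licit onset from the right is /sr/, leaving /mg/ as coda.
So the parse is premg.srezs.
Syllable 2 is /srezs/: onset /sr/, nucleus /e/, coda /zs/.

sr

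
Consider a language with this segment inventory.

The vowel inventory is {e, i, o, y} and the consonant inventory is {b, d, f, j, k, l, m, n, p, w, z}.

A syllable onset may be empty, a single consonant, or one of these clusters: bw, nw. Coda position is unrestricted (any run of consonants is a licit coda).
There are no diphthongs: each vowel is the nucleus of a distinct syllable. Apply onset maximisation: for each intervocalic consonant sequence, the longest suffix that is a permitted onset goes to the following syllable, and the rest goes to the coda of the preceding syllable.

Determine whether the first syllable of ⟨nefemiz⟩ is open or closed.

Vowels present: e, e, i; each is a nucleus, giving 3 syllables.
V1 /e/ – V2 /e/: /f/ → onset of the next syllable (single consonants are always licit onsets).
V2 /e/ – V3 /i/: /m/ is a single consonant, so it becomes the next onset.
So the parse is ne.fe.miz.
Syllable 1 is /ne/; it ends in its nucleus with no coda, so it is open.

open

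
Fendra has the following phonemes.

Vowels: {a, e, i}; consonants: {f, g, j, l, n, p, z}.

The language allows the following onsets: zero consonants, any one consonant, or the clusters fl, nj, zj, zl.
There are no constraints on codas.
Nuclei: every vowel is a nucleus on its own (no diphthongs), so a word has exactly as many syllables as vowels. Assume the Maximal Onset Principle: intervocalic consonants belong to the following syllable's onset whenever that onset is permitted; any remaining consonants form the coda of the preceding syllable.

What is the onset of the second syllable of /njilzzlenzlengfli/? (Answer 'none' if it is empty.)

The vowels are i, e, e, i — 4 nuclei, so 4 syllables.
/i…e/ gap (V1→V2): /lzzl/ — longest licit onset from the right is /zl/, leaving /lz/ as coda.
/e…e/ gap (V2→V3): /nzl/ — longest licit onset from the right is /zl/, leaving /n/ as coda.
/e…i/ gap (V3→V4): /ngfl/ splits as /ng/ + /fl/ (/fl/ is the longest suffix that is a licit onset).
Putting it together: njilz.zlen.zleng.fli.
Syllable 2 is /zlen/: onset /zl/, nucleus /e/, coda /n/.

zl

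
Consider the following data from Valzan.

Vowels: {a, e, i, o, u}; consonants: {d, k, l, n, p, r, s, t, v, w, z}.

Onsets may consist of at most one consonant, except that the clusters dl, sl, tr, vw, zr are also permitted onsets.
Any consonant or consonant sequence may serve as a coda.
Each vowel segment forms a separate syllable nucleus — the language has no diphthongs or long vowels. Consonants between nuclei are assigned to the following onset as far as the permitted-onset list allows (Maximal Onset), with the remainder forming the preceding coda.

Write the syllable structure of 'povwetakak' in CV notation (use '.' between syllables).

CV.CCV.CV.CVC

The vowels are o, e, a, a — 4 nuclei, so 4 syllables.
/o…e/ gap (V1→V2): /vw/ is a licit onset in full, so it all attaches to the next syllable.
/e…a/ gap (V2→V3): /t/ → onset of the next syllable (single consonants are always licit onsets).
/a…a/ gap (V3→V4): /k/ is a single consonant, so it becomes the next onset.
So the parse is po.vwe.ta.kak.
Mapping each syllable to C/V: /po/ → CV, /vwe/ → CCV, /ta/ → CV, /kak/ → CVC.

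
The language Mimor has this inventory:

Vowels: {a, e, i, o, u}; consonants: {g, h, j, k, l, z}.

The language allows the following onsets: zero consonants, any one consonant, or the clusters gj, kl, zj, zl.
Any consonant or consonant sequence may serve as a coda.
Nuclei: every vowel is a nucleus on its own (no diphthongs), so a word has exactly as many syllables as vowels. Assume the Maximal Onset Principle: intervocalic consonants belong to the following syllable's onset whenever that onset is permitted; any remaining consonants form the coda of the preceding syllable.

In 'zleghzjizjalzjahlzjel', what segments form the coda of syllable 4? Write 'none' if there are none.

hl

Vowels present: e, i, a, a, e; each is a nucleus, giving 5 syllables.
Between /e/ (V1) and /i/ (V2): /ghzj/ splits as /gh/ + /zj/ (/zj/ is the longest suffix that is a licit onset).
Between /i/ (V2) and /a/ (V3): cluster /zj/ — /zj/ is itself a permitted onset, so the whole cluster goes right; preceding coda = ∅.
Between /a/ (V3) and /a/ (V4): cluster /lzj/ — the longest permitted-onset suffix is /zj/; onset = /zj/, preceding coda = /l/.
Between /a/ (V4) and /e/ (V5): cluster /hlzj/ — the longest permitted-onset suffix is /zj/; onset = /zj/, preceding coda = /hl/.
Result: zlegh.zji.zjal.zjahl.zjel.
Syllable 4 is /zjahl/: onset /zj/, nucleus /a/, coda /hl/.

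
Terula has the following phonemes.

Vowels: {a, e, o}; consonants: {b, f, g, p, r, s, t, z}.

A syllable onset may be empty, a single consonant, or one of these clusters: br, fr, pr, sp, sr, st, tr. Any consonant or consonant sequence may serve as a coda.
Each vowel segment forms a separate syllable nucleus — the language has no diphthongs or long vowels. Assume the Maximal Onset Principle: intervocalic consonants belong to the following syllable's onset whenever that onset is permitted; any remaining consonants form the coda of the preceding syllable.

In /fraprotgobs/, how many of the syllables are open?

Nuclei (vowels): a, o, o → 3 syllables.
/a…o/ gap (V1→V2): /pr/ — entire cluster is a permitted onset → onset /pr/, coda ∅.
/o…o/ gap (V2→V3): /tg/ — longest licit onset from the right is /g/, leaving /t/ as coda.
Putting it together: fra.prot.gobs.
Classifying each syllable: /fra/ (open), /prot/ (closed), /gobs/ (closed).
Open syllables: 1.

1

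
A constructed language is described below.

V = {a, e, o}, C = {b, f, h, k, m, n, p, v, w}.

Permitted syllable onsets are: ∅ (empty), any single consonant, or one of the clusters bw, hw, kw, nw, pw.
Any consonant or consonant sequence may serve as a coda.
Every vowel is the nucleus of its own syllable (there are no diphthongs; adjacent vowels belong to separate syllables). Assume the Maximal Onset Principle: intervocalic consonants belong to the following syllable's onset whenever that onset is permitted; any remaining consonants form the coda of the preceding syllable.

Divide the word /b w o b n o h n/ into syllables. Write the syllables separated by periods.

Vowels present: o, o; each is a nucleus, giving 2 syllables.
Between /o/ (V1) and /o/ (V2): /bn/; trying suffixes from longest down, /n/ is the first permitted one, so coda /b/ | onset /n/.

bwob.nohn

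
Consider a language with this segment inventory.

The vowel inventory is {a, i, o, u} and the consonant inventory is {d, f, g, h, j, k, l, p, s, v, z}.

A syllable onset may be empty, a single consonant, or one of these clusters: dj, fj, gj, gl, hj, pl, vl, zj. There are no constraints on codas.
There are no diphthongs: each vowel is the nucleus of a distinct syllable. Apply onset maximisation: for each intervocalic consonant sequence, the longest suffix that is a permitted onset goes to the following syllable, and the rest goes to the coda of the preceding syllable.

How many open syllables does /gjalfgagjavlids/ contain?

2

The vowels are a, a, a, i — 4 nuclei, so 4 syllables.
Between /a/ (V1) and /a/ (V2): /lfg/ splits as /lf/ + /g/ (/g/ is the longest suffix that is a licit onset).
Between /a/ (V2) and /a/ (V3): cluster /gj/ — /gj/ is itself a permitted onset, so the whole cluster goes right; preceding coda = ∅.
Between /a/ (V3) and /i/ (V4): /vl/ is a licit onset in full, so it all attaches to the next syllable.
Result: gjalf.ga.gja.vlids.
Classifying each syllable: /gjalf/ (closed), /ga/ (open), /gja/ (open), /vlids/ (closed).
Open syllables: 2.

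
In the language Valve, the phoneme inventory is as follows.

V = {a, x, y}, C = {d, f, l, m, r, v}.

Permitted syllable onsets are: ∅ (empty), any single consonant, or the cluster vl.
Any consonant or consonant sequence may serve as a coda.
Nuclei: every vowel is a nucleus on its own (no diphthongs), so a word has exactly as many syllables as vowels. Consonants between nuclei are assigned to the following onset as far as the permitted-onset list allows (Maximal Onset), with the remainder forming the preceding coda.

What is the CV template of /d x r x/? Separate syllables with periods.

CV.CV

Vowels present: x, x; each is a nucleus, giving 2 syllables.
Between /x/ (V1) and /x/ (V2): just /r/ — single C goes to the following onset.
Putting it together: dx.rx.
Mapping each syllable to C/V: /dx/ → CV, /rx/ → CV.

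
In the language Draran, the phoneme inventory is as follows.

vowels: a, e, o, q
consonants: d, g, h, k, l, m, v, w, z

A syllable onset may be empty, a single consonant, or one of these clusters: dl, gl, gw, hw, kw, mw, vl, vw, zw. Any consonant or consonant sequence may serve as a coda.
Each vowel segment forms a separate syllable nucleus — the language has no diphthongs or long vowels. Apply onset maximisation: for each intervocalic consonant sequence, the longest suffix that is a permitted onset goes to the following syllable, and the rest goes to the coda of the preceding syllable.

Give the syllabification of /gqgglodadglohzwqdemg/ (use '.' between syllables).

Vowels present: q, o, a, o, q, e; each is a nucleus, giving 6 syllables.
σ1/σ2 boundary: /ggl/ — longest licit onset from the right is /gl/, leaving /g/ as coda.
σ2/σ3 boundary: just /d/ — single C goes to the following onset.
σ3/σ4 boundary: /dgl/ — longest licit onset from the right is /gl/, leaving /d/ as coda.
σ4/σ5 boundary: /hzw/ — longest licit onset from the right is /zw/, leaving /h/ as coda.
σ5/σ6 boundary: just /d/ — single C goes to the following onset.

gqg.glo.dad.gloh.zwq.demg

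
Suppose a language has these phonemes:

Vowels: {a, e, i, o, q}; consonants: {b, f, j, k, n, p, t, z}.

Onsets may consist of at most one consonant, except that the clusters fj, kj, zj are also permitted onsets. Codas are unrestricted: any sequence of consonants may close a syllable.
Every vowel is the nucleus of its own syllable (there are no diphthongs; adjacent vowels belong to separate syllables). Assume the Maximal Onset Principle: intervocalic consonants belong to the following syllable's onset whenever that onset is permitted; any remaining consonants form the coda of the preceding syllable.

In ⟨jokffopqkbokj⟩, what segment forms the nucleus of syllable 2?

The vowels are o, o, q, o — 4 nuclei, so 4 syllables.
The second nucleus (vowel 2 from the left) is /o/.

o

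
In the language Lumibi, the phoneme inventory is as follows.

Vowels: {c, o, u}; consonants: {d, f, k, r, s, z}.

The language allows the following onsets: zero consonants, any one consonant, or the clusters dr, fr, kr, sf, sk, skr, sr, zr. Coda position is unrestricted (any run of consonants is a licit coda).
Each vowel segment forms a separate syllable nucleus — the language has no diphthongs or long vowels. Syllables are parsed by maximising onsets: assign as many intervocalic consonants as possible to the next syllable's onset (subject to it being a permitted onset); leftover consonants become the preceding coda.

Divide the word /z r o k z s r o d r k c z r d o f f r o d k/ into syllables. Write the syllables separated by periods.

Nuclei (vowels): o, o, c, o, o → 5 syllables.
V1 /o/ – V2 /o/: /kzsr/ splits as /kz/ + /sr/ (/sr/ is the longest suffix that is a licit onset).
V2 /o/ – V3 /c/: /drk/ — longest licit onset from the right is /k/, leaving /dr/ as coda.
V3 /c/ – V4 /o/: /zrd/; trying suffixes from longest down, /d/ is the first permitted one, so coda /zr/ | onset /d/.
V4 /o/ – V5 /o/: cluster /ffr/ — the longest permitted-onset suffix is /fr/; onset = /fr/, preceding coda = /f/.

zrokz.srodr.kczr.dof.frodk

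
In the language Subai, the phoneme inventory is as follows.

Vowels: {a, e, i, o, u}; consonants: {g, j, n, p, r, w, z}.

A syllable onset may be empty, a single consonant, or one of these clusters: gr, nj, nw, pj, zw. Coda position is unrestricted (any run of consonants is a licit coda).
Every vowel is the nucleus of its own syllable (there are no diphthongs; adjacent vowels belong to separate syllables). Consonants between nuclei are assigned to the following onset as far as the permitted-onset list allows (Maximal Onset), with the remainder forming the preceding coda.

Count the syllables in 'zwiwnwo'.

Nuclei (vowels): i, o → 2 syllables.

2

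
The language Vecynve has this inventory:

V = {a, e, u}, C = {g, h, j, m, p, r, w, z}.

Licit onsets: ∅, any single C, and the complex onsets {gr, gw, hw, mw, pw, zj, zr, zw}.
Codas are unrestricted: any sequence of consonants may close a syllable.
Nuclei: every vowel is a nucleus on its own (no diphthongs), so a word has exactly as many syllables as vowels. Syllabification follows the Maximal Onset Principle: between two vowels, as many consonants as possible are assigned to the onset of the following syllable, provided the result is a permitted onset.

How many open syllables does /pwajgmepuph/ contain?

The vowels are a, e, u — 3 nuclei, so 3 syllables.
/a…e/ gap (V1→V2): /jgm/; trying suffixes from longest down, /m/ is the first permitted one, so coda /jg/ | onset /m/.
/e…u/ gap (V2→V3): just /p/ — single C goes to the following onset.
So the parse is pwajg.me.puph.
Classifying each syllable: /pwajg/ (closed), /me/ (open), /puph/ (closed).
Open syllables: 1.

1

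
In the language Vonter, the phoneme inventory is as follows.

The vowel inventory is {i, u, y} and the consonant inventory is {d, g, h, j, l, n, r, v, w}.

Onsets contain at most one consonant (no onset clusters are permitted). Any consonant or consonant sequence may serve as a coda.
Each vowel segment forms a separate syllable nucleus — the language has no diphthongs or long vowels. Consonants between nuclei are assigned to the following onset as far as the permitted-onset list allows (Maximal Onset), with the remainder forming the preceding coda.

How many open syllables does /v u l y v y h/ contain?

2

Nuclei (vowels): u, y, y → 3 syllables.
V1 /u/ – V2 /y/: /l/ → onset of the next syllable (single consonants are always licit onsets).
V2 /y/ – V3 /y/: /v/ → onset of the next syllable (single consonants are always licit onsets).
Putting it together: vu.ly.vyh.
Classifying each syllable: /vu/ (open), /ly/ (open), /vyh/ (closed).
Open syllables: 2.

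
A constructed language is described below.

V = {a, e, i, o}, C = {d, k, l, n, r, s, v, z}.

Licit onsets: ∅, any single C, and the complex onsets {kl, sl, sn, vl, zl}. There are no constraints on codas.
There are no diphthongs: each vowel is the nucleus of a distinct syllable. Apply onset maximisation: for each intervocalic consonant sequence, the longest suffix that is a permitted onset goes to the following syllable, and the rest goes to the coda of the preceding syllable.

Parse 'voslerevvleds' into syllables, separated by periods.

vo.sle.rev.vleds

The vowels are o, e, e, e — 4 nuclei, so 4 syllables.
σ1/σ2 boundary: /sl/ — entire cluster is a permitted onset → onset /sl/, coda ∅.
σ2/σ3 boundary: /r/ is a single consonant, so it becomes the next onset.
σ3/σ4 boundary: /vvl/ — longest licit onset from the right is /vl/, leaving /v/ as coda.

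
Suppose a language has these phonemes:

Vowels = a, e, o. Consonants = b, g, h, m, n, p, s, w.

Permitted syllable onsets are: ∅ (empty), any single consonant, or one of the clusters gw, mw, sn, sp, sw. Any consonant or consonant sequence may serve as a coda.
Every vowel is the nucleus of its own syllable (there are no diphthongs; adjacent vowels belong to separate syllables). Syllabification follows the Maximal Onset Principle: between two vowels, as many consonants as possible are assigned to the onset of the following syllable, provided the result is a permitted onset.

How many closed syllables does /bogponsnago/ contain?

The vowels are o, o, a, o — 4 nuclei, so 4 syllables.
Between /o/ (V1) and /o/ (V2): cluster /gp/ — the longest permitted-onset suffix is /p/; onset = /p/, preceding coda = /g/.
Between /o/ (V2) and /a/ (V3): cluster /nsn/ — the longest permitted-onset suffix is /sn/; onset = /sn/, preceding coda = /n/.
Between /a/ (V3) and /o/ (V4): just /g/ — single C goes to the following onset.
So the parse is bog.pon.sna.go.
Classifying each syllable: /bog/ (closed), /pon/ (closed), /sna/ (open), /go/ (open).
Closed syllables: 2.

2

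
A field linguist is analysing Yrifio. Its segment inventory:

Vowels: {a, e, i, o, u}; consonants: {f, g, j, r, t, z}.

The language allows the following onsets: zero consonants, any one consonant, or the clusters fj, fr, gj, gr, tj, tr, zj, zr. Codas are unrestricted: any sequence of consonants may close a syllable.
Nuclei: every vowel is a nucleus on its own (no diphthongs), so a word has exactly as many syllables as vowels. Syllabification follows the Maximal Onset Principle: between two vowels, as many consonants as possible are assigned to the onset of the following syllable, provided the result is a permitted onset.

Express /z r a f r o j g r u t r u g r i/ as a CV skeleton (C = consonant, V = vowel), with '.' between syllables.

The vowels are a, o, u, u, i — 5 nuclei, so 5 syllables.
V1 /a/ – V2 /o/: /fr/ is a licit onset in full, so it all attaches to the next syllable.
V2 /o/ – V3 /u/: /jgr/ splits as /j/ + /gr/ (/gr/ is the longest suffix that is a licit onset).
V3 /u/ – V4 /u/: cluster /tr/ — /tr/ is itself a permitted onset, so the whole cluster goes right; preceding coda = ∅.
V4 /u/ – V5 /i/: /gr/ — entire cluster is a permitted onset → onset /gr/, coda ∅.
Putting it together: zra.froj.gru.tru.gri.
Mapping each syllable to C/V: /zra/ → CCV, /froj/ → CCVC, /gru/ → CCV, /tru/ → CCV, /gri/ → CCV.

CCV.CCVC.CCV.CCV.CCV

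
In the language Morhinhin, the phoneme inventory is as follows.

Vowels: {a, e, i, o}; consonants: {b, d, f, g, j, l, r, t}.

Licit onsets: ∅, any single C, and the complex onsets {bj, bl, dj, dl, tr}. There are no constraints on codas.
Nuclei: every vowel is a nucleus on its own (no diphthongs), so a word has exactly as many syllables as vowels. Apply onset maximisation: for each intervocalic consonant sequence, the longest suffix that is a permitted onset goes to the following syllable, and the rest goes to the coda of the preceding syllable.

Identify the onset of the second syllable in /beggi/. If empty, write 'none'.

g

Vowels present: e, i; each is a nucleus, giving 2 syllables.
Between /e/ (V1) and /i/ (V2): /gg/ splits as /g/ + /g/ (/g/ is the longest suffix that is a licit onset).
Syllabification: beg.gi.
Syllable 2 is /gi/: onset /g/, nucleus /i/, coda ∅.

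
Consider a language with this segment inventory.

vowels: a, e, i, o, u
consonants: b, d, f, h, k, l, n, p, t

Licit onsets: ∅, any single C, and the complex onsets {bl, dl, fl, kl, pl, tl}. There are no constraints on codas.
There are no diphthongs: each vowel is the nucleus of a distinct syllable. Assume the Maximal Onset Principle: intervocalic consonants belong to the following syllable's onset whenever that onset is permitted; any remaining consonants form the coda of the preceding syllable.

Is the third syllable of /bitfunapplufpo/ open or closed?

closed

The vowels are i, u, a, u, o — 5 nuclei, so 5 syllables.
σ1/σ2 boundary: /tf/; trying suffixes from longest down, /f/ is the first permitted one, so coda /t/ | onset /f/.
σ2/σ3 boundary: /n/ is a single consonant, so it becomes the next onset.
σ3/σ4 boundary: cluster /ppl/ — the longest permitted-onset suffix is /pl/; onset = /pl/, preceding coda = /p/.
σ4/σ5 boundary: /fp/ splits as /f/ + /p/ (/p/ is the longest suffix that is a licit onset).
Syllabification: bit.fu.nap.pluf.po.
Syllable 3 is /nap/ with coda /p/, so it is closed.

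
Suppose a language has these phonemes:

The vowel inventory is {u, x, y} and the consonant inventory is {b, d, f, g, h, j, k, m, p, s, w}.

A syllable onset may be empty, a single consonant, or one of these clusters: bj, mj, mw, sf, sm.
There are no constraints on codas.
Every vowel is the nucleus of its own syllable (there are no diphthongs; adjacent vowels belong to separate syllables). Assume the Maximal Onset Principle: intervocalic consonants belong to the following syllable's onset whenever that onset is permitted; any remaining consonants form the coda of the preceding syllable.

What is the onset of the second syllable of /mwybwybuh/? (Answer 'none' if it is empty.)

w

Vowels present: y, y, u; each is a nucleus, giving 3 syllables.
σ1/σ2 boundary: /bw/; trying suffixes from longest down, /w/ is the first permitted one, so coda /b/ | onset /w/.
σ2/σ3 boundary: /b/ is a single consonant, so it becomes the next onset.
Result: mwyb.wy.buh.
Syllable 2 is /wy/: onset /w/, nucleus /y/, coda ∅.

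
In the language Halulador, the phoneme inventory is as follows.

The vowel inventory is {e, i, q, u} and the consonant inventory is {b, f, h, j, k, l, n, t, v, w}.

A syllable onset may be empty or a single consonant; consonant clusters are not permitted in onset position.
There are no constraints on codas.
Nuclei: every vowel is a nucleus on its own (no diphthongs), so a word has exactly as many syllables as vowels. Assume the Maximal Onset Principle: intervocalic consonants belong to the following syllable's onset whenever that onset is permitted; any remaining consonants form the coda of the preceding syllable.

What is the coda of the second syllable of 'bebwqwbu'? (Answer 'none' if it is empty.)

Nuclei (vowels): e, q, u → 3 syllables.
/e…q/ gap (V1→V2): /bw/ splits as /b/ + /w/ (/w/ is the longest suffix that is a licit onset).
/q…u/ gap (V2→V3): /wb/ — longest licit onset from the right is /b/, leaving /w/ as coda.
Result: beb.wqw.bu.
Syllable 2 is /wqw/: onset /w/, nucleus /q/, coda /w/.

w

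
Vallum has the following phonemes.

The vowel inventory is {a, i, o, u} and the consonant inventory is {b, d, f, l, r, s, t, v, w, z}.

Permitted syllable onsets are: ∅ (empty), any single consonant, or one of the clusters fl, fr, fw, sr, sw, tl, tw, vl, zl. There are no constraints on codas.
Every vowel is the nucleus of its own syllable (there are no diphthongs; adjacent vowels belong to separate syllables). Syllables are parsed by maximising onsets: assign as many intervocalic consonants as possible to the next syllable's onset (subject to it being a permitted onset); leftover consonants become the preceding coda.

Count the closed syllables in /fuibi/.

The vowels are u, i, i — 3 nuclei, so 3 syllables.
σ1/σ2 boundary: nothing intervenes; syllable break is V.V.
σ2/σ3 boundary: /b/ is a single consonant, so it becomes the next onset.
So the parse is fu.i.bi.
Classifying each syllable: /fu/ (open), /i/ (open), /bi/ (open).
Closed syllables: 0.

0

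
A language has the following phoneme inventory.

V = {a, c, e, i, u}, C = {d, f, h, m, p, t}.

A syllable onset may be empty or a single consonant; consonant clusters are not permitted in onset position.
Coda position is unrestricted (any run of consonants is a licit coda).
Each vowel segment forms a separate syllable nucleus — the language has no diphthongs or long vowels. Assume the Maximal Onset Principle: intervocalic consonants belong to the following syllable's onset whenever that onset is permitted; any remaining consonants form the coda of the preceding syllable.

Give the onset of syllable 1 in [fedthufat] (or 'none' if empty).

Vowels present: e, u, a; each is a nucleus, giving 3 syllables.
σ1/σ2 boundary: /dth/ — longest licit onset from the right is /h/, leaving /dt/ as coda.
σ2/σ3 boundary: /f/ → onset of the next syllable (single consonants are always licit onsets).
Result: fedt.hu.fat.
Syllable 1 is /fedt/: onset /f/, nucleus /e/, coda /dt/.

f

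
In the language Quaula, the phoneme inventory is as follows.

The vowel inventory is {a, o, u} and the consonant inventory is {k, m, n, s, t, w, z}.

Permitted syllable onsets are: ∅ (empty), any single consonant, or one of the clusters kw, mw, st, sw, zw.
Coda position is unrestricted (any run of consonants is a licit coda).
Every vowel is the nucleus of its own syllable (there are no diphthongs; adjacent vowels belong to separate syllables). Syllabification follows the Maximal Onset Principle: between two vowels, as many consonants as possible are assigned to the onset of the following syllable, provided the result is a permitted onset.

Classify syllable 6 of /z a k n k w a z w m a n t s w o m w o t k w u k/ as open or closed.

closed

Nuclei (vowels): a, a, a, o, o, u → 6 syllables.
σ1/σ2 boundary: /knkw/ — longest licit onset from the right is /kw/, leaving /kn/ as coda.
σ2/σ3 boundary: /zwm/ splits as /zw/ + /m/ (/m/ is the longest suffix that is a licit onset).
σ3/σ4 boundary: /ntsw/ — longest licit onset from the right is /sw/, leaving /nt/ as coda.
σ4/σ5 boundary: /mw/ is a licit onset in full, so it all attaches to the next syllable.
σ5/σ6 boundary: /tkw/ splits as /t/ + /kw/ (/kw/ is the longest suffix that is a licit onset).
So the parse is zakn.kwazw.mant.swo.mwot.kwuk.
Syllable 6 is /kwuk/ with coda /k/, so it is closed.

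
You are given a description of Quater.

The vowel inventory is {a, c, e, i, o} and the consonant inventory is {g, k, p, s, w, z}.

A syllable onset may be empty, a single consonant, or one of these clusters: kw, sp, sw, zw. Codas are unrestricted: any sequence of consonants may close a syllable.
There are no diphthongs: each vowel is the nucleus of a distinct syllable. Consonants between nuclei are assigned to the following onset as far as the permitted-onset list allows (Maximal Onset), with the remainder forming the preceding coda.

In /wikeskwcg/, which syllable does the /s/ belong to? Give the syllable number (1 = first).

Nuclei (vowels): i, e, c → 3 syllables.
V1 /i/ – V2 /e/: just /k/ — single C goes to the following onset.
V2 /e/ – V3 /c/: /skw/; trying suffixes from longest down, /kw/ is the first permitted one, so coda /s/ | onset /kw/.
Putting it together: wi.kes.kwcg.
The /s/ is in the coda of syllable 2 (/kes/).

2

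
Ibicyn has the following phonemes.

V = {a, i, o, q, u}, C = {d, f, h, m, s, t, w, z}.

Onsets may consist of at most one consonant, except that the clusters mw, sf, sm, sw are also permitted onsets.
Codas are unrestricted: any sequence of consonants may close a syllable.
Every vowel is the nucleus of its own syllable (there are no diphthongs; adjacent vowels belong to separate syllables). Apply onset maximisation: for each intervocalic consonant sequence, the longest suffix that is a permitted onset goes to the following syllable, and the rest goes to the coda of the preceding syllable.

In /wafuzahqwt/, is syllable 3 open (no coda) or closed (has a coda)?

Nuclei (vowels): a, u, a, q → 4 syllables.
/a…u/ gap (V1→V2): just /f/ — single C goes to the following onset.
/u…a/ gap (V2→V3): just /z/ — single C goes to the following onset.
/a…q/ gap (V3→V4): just /h/ — single C goes to the following onset.
So the parse is wa.fu.za.hqwt.
Syllable 3 is /za/; it ends in its nucleus with no coda, so it is open.

open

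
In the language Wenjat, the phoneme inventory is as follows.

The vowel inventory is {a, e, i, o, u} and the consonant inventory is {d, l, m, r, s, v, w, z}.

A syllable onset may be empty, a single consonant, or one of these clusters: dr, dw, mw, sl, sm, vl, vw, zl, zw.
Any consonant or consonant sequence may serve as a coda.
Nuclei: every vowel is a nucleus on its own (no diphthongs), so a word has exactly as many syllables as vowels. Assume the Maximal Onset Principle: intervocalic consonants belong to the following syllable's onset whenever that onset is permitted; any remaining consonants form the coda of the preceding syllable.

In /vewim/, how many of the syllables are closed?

1

Nuclei (vowels): e, i → 2 syllables.
/e…i/ gap (V1→V2): /w/ is a single consonant, so it becomes the next onset.
So the parse is ve.wim.
Classifying each syllable: /ve/ (open), /wim/ (closed).
Closed syllables: 1.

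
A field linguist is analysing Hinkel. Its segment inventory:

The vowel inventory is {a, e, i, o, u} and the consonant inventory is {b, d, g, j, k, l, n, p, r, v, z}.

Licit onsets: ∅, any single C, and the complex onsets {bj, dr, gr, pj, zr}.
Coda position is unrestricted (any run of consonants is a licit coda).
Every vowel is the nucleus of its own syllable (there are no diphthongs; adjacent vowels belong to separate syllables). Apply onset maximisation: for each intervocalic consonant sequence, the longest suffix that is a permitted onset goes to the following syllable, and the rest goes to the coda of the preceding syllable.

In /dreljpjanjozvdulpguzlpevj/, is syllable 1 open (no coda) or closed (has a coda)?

The vowels are e, a, o, u, u, e — 6 nuclei, so 6 syllables.
V1 /e/ – V2 /a/: /ljpj/ — longest licit onset from the right is /pj/, leaving /lj/ as coda.
V2 /a/ – V3 /o/: /nj/ splits as /n/ + /j/ (/j/ is the longest suffix that is a licit onset).
V3 /o/ – V4 /u/: /zvd/; trying suffixes from longest down, /d/ is the first permitted one, so coda /zv/ | onset /d/.
V4 /u/ – V5 /u/: /lpg/ splits as /lp/ + /g/ (/g/ is the longest suffix that is a licit onset).
V5 /u/ – V6 /e/: cluster /zlp/ — the longest permitted-onset suffix is /p/; onset = /p/, preceding coda = /zl/.
So the parse is drelj.pjan.jozv.dulp.guzl.pevj.
Syllable 1 is /drelj/ with coda /lj/, so it is closed.

closed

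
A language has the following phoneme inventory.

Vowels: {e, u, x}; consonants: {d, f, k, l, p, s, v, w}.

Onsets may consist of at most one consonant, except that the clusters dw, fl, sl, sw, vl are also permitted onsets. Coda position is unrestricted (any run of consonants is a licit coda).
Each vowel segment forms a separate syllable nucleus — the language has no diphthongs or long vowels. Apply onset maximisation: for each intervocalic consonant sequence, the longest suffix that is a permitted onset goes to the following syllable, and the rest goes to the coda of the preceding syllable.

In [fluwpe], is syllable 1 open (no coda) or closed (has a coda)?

Nuclei (vowels): u, e → 2 syllables.
V1 /u/ – V2 /e/: /wp/ splits as /w/ + /p/ (/p/ is the longest suffix that is a licit onset).
Putting it together: fluw.pe.
Syllable 1 is /fluw/ with coda /w/, so it is closed.

closed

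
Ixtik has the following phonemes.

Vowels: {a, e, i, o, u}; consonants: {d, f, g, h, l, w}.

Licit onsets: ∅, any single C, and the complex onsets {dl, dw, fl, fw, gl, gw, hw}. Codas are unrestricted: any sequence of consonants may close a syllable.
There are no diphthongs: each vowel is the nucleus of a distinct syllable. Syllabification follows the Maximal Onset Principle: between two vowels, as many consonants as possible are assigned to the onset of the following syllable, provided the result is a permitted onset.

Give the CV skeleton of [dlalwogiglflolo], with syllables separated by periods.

Vowels present: a, o, i, o, o; each is a nucleus, giving 5 syllables.
/a…o/ gap (V1→V2): cluster /lw/ — the longest permitted-onset suffix is /w/; onset = /w/, preceding coda = /l/.
/o…i/ gap (V2→V3): /g/ is a single consonant, so it becomes the next onset.
/i…o/ gap (V3→V4): /glfl/; trying suffixes from longest down, /fl/ is the first permitted one, so coda /gl/ | onset /fl/.
/o…o/ gap (V4→V5): just /l/ — single C goes to the following onset.
Result: dlal.wo.gigl.flo.lo.
Mapping each syllable to C/V: /dlal/ → CCVC, /wo/ → CV, /gigl/ → CVCC, /flo/ → CCV, /lo/ → CV.

CCVC.CV.CVCC.CCV.CV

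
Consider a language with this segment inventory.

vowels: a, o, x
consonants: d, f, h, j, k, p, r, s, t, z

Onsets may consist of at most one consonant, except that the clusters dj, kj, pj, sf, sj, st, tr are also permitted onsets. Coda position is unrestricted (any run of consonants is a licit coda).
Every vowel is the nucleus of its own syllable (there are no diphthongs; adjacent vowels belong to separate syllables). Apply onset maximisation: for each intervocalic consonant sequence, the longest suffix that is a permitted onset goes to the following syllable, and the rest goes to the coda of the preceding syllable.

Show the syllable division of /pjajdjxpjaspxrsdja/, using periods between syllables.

pjaj.djx.pjas.pxrs.dja

Nuclei (vowels): a, x, a, x, a → 5 syllables.
σ1/σ2 boundary: /jdj/ — longest licit onset from the right is /dj/, leaving /j/ as coda.
σ2/σ3 boundary: /pj/ — entire cluster is a permitted onset → onset /pj/, coda ∅.
σ3/σ4 boundary: cluster /sp/ — the longest permitted-onset suffix is /p/; onset = /p/, preceding coda = /s/.
σ4/σ5 boundary: /rsdj/ splits as /rs/ + /dj/ (/dj/ is the longest suffix that is a licit onset).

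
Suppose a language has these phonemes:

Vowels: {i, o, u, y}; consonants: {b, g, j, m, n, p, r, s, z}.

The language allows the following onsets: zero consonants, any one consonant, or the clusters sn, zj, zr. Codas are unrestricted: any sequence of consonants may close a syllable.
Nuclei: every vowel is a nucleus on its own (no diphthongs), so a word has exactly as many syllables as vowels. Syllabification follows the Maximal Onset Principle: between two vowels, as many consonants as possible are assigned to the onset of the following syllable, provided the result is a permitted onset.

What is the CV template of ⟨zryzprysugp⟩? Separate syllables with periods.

Vowels present: y, y, u; each is a nucleus, giving 3 syllables.
/y…y/ gap (V1→V2): /zpr/ — longest licit onset from the right is /r/, leaving /zp/ as coda.
/y…u/ gap (V2→V3): just /s/ — single C goes to the following onset.
Syllabification: zryzp.ry.sugp.
Mapping each syllable to C/V: /zryzp/ → CCVCC, /ry/ → CV, /sugp/ → CVCC.

CCVCC.CV.CVCC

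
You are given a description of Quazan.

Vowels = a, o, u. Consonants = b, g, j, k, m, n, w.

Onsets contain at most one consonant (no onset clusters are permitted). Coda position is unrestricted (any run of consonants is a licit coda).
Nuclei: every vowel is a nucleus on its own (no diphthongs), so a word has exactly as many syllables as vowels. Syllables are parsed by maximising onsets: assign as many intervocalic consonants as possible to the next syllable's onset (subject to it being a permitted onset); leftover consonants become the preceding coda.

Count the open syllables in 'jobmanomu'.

Vowels present: o, a, o, u; each is a nucleus, giving 4 syllables.
σ1/σ2 boundary: /bm/ — longest licit onset from the right is /m/, leaving /b/ as coda.
σ2/σ3 boundary: /n/ is a single consonant, so it becomes the next onset.
σ3/σ4 boundary: /m/ → onset of the next syllable (single consonants are always licit onsets).
Putting it together: job.ma.no.mu.
Classifying each syllable: /job/ (closed), /ma/ (open), /no/ (open), /mu/ (open).
Open syllables: 3.

3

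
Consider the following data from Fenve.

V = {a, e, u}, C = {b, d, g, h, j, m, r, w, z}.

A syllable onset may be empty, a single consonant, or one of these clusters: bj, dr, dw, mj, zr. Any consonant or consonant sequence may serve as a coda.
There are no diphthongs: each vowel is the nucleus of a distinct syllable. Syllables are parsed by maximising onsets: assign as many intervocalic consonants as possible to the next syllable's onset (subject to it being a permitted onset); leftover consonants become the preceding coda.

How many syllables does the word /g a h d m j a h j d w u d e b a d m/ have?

The vowels are a, a, u, e, a — 5 nuclei, so 5 syllables.

5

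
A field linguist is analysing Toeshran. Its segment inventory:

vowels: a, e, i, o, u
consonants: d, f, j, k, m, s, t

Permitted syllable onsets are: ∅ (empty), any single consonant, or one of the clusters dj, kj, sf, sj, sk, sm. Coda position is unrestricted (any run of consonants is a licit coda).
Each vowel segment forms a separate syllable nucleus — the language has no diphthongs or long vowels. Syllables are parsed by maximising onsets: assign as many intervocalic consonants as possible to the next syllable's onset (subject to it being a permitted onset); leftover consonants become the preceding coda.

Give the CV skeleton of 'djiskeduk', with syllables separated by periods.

CCV.CCV.CVC

Vowels present: i, e, u; each is a nucleus, giving 3 syllables.
/i…e/ gap (V1→V2): cluster /sk/ — /sk/ is itself a permitted onset, so the whole cluster goes right; preceding coda = ∅.
/e…u/ gap (V2→V3): /d/ → onset of the next syllable (single consonants are always licit onsets).
Result: dji.ske.duk.
Mapping each syllable to C/V: /dji/ → CCV, /ske/ → CCV, /duk/ → CVC.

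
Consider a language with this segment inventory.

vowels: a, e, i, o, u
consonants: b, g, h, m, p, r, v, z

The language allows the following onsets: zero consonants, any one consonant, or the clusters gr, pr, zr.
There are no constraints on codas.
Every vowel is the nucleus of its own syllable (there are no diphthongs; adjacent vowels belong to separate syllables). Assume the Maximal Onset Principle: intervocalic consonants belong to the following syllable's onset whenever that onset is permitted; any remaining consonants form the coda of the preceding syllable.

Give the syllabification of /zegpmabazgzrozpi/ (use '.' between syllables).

Vowels present: e, a, a, o, i; each is a nucleus, giving 5 syllables.
V1 /e/ – V2 /a/: cluster /gpm/ — the longest permitted-onset suffix is /m/; onset = /m/, preceding coda = /gp/.
V2 /a/ – V3 /a/: /b/ → onset of the next syllable (single consonants are always licit onsets).
V3 /a/ – V4 /o/: /zgzr/; trying suffixes from longest down, /zr/ is the first permitted one, so coda /zg/ | onset /zr/.
V4 /o/ – V5 /i/: /zp/ — longest licit onset from the right is /p/, leaving /z/ as coda.

zegp.ma.bazg.zroz.pi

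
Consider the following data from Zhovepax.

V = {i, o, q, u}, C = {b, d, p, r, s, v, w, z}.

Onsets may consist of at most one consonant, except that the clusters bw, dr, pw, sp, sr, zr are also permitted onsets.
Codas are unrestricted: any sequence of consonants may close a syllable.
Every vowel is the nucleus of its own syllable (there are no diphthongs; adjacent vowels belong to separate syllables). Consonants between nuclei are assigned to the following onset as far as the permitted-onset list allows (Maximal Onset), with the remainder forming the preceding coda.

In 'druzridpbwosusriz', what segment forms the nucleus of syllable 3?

o

Nuclei (vowels): u, i, o, u, i → 5 syllables.
The third nucleus (vowel 3 from the left) is /o/.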